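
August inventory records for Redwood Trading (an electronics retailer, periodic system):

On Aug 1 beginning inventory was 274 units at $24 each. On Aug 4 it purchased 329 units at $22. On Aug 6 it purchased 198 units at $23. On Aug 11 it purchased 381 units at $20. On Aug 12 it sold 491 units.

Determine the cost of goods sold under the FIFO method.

COGS = $11,350

Aug 12, 491 sold [FIFO — oldest first]: 274 @ $24 + 217 @ $22 = $11,350
Ending inventory: 112 @ $22 + 198 @ $23 + 381 @ $20 = $14,638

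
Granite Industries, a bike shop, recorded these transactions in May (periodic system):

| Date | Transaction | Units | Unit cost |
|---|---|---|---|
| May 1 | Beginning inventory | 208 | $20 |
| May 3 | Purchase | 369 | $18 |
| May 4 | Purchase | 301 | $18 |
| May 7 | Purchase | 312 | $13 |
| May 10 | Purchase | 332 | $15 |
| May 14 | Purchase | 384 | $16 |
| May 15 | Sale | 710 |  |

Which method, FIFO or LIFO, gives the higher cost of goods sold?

FIFO COGS: 208 @ $20 + 369 @ $18 + 133 @ $18 = $13,196
LIFO COGS: 384 @ $16 + 326 @ $15 = $11,034

FIFO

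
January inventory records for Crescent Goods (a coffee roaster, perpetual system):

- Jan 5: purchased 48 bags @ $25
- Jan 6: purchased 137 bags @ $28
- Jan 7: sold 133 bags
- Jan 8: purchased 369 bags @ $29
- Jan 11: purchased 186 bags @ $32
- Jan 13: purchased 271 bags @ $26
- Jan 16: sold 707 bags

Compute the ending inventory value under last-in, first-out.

Jan 7, 133 sold [LIFO — newest first]: 133 @ $28 = $3,724
Jan 16, 707 sold [LIFO — newest first]: 271 @ $26 + 186 @ $32 + 250 @ $29 = $20,248
Total COGS = $3,724 + $20,248 = $23,972
Ending inventory: 48 @ $25 + 4 @ $28 + 119 @ $29 = $4,763
Check: goods available $28,735 = COGS $23,972 + ending $4,763

Ending inventory = $4,763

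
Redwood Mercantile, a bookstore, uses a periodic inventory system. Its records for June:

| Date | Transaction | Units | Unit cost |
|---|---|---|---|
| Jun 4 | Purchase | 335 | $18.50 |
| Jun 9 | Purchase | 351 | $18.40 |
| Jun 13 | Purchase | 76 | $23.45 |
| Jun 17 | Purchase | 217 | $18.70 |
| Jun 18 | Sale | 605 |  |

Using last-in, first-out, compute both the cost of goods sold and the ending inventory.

COGS = $11,580.90; ending inventory = $6,915.10

Jun 18, 605 sold [LIFO — newest first]: 217 @ $18.70 + 76 @ $23.45 + 312 @ $18.40 = $11,580.90
Ending inventory: 335 @ $18.50 + 39 @ $18.40 = $6,915.10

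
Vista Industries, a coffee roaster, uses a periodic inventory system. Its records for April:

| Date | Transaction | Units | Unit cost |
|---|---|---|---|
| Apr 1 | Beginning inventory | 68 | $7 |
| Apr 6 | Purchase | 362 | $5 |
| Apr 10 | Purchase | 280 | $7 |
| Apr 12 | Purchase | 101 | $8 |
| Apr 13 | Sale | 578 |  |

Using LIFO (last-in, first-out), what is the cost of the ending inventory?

Apr 13, 578 sold [LIFO — newest first]: 101 @ $8 + 280 @ $7 + 197 @ $5 = $3,753
Ending inventory: 68 @ $7 + 165 @ $5 = $1,301
Check: goods available $5,054 = COGS $3,753 + ending $1,301

Ending inventory = $1,301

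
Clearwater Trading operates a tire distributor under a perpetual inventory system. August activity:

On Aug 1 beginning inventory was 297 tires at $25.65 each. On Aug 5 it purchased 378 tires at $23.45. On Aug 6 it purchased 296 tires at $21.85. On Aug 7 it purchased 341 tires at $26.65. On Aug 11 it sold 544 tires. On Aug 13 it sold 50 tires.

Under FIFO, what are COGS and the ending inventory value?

COGS = $14,582.70; ending inventory = $17,454.70

Aug 11, 544 sold [FIFO — oldest first]: 297 @ $25.65 + 247 @ $23.45 = $13,410.20
Aug 13, 50 sold [FIFO — oldest first]: 50 @ $23.45 = $1,172.50
Total COGS = $13,410.20 + $1,172.50 = $14,582.70
Ending inventory: 81 @ $23.45 + 296 @ $21.85 + 341 @ $26.65 = $17,454.70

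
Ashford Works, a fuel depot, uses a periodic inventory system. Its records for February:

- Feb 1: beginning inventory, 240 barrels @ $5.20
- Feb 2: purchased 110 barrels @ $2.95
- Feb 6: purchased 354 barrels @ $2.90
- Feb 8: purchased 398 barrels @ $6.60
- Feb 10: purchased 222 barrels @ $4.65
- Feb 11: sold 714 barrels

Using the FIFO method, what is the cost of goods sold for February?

Feb 11, 714 sold [FIFO — oldest first]: 240 @ $5.20 + 110 @ $2.95 + 354 @ $2.90 + 10 @ $6.60 = $2,665.10
Ending inventory: 388 @ $6.60 + 222 @ $4.65 = $3,593.10

COGS = $2,665.10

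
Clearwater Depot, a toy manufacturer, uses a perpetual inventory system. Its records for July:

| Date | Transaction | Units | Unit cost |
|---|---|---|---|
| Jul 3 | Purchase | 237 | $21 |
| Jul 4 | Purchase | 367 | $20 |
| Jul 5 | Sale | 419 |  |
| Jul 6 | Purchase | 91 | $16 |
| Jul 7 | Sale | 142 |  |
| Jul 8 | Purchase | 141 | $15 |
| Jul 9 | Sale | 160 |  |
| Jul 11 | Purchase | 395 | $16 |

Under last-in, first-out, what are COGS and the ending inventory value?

Jul 5, 419 sold [LIFO — newest first]: 367 @ $20 + 52 @ $21 = $8,432
Jul 7, 142 sold [LIFO — newest first]: 91 @ $16 + 51 @ $21 = $2,527
Jul 9, 160 sold [LIFO — newest first]: 141 @ $15 + 19 @ $21 = $2,514
Total COGS = $8,432 + $2,527 + $2,514 = $13,473
Ending inventory: 115 @ $21 + 395 @ $16 = $8,735
Check: goods available $22,208 = COGS $13,473 + ending $8,735

COGS = $13,473; ending inventory = $8,735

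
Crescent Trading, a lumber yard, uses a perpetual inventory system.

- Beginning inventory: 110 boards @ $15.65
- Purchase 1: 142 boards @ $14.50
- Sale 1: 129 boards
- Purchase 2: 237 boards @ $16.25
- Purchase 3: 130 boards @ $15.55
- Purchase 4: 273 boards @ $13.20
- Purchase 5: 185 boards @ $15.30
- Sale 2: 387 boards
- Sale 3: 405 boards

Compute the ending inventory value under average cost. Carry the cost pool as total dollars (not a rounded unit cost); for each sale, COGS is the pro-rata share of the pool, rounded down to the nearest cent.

Ending inventory = $2,328.83

After Beginning: 110 on hand, pool $1,721.50 (≈ $15.6500 each)
After Purchase 1: 252 on hand, pool $3,780.50 (≈ $15.0020 each)
Sale 1, sell 129: 129/252 × $3,780.50 → $1,935.25
After Purchase 2: 360 on hand, pool $5,696.50 (≈ $15.8236 each)
After Purchase 3: 490 on hand, pool $7,718.00 (≈ $15.7510 each)
After Purchase 4: 763 on hand, pool $11,321.60 (≈ $14.8383 each)
After Purchase 5: 948 on hand, pool $14,152.10 (≈ $14.9284 each)
Sale 2, sell 387: 387/948 × $14,152.10 → $5,777.28
Sale 3, sell 405: 405/561 × $8,374.82 → $6,045.99
Total COGS = $1,935.25 + $5,777.28 + $6,045.99 = $13,758.52
Ending inventory (cost pool remaining) = $2,328.83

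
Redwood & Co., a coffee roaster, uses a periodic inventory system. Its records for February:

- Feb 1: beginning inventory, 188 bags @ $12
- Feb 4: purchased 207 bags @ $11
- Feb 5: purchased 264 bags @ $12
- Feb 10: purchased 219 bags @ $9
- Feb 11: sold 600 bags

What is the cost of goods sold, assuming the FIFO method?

COGS = $6,993

Feb 11, 600 sold [FIFO — oldest first]: 188 @ $12 + 207 @ $11 + 205 @ $12 = $6,993
Ending inventory: 59 @ $12 + 219 @ $9 = $2,679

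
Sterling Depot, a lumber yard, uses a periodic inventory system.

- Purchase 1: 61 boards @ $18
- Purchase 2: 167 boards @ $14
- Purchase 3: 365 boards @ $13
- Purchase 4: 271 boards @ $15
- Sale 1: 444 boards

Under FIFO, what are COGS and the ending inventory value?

COGS = $6,244; ending inventory = $6,002

Sale 1 (444) [FIFO — oldest first]: 61 @ $18 + 167 @ $14 + 216 @ $13 = $6,244
Ending inventory: 149 @ $13 + 271 @ $15 = $6,002
Check: goods available $12,246 = COGS $6,244 + ending $6,002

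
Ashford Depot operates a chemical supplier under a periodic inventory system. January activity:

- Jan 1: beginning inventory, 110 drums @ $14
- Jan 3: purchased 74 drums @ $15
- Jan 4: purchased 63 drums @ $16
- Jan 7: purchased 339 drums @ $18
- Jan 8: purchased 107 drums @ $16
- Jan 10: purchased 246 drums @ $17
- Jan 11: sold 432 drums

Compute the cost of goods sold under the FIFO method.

Jan 11, 432 sold [FIFO — oldest first]: 110 @ $14 + 74 @ $15 + 63 @ $16 + 185 @ $18 = $6,988
Ending inventory: 154 @ $18 + 107 @ $16 + 246 @ $17 = $8,666

COGS = $6,988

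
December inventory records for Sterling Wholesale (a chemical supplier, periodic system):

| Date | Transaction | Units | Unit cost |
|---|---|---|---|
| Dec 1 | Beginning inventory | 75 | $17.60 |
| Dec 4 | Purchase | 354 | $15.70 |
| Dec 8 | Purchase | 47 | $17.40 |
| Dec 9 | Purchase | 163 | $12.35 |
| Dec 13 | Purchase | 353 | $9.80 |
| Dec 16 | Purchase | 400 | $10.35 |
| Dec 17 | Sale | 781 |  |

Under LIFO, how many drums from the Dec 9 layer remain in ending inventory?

135

Dec 17, 781 sold [LIFO — newest first]: 400 @ $10.35 + 353 @ $9.80 + 28 @ $12.35 = $7,945.20
Ending inventory: 75 @ $17.60 + 354 @ $15.70 + 47 @ $17.40 + 135 @ $12.35 = $9,362.85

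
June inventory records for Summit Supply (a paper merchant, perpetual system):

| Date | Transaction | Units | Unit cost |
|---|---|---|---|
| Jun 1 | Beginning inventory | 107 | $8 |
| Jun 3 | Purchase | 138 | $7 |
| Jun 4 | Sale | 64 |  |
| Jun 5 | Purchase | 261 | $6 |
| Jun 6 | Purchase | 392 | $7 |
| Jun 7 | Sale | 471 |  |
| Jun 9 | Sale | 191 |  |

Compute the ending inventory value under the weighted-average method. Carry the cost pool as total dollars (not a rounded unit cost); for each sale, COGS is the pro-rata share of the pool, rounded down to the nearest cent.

Ending inventory = $1,166.48

After Jun 1: 107 on hand, pool $856.00 (≈ $8.0000 each)
After Jun 3: 245 on hand, pool $1,822.00 (≈ $7.4367 each)
Jun 4, sell 64: 64/245 × $1,822.00 → $475.95
After Jun 5: 442 on hand, pool $2,912.05 (≈ $6.5883 each)
After Jun 6: 834 on hand, pool $5,656.05 (≈ $6.7818 each)
Jun 7, sell 471: 471/834 × $5,656.05 → $3,194.24
Jun 9, sell 191: 191/363 × $2,461.81 → $1,295.33
Total COGS = $475.95 + $3,194.24 + $1,295.33 = $4,965.52
Ending inventory (cost pool remaining) = $1,166.48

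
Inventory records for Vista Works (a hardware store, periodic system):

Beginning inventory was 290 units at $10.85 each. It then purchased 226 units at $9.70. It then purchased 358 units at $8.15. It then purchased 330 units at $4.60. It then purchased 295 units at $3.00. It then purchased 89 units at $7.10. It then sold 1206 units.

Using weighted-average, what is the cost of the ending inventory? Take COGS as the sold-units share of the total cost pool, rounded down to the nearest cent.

Sale 1, sell 1206: 1206/1588 × $11,291.30 → $8,575.13
Ending inventory (cost pool remaining) = $2,716.17

Ending inventory = $2,716.17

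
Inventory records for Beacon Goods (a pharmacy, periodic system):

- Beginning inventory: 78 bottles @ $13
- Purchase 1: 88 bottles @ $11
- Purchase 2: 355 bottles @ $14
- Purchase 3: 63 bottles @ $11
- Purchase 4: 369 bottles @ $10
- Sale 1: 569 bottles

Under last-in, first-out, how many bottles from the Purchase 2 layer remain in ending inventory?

Sale 1 (569) [LIFO — newest first]: 369 @ $10 + 63 @ $11 + 137 @ $14 = $6,301
Ending inventory: 78 @ $13 + 88 @ $11 + 218 @ $14 = $5,034
Check: goods available $11,335 = COGS $6,301 + ending $5,034

218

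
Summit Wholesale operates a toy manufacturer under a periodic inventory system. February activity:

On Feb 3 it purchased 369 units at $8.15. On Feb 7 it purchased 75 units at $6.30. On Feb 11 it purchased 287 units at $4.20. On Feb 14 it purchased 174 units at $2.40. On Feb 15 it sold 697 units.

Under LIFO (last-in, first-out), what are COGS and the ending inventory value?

Feb 15, 697 sold [LIFO — newest first]: 174 @ $2.40 + 287 @ $4.20 + 75 @ $6.30 + 161 @ $8.15 = $3,407.65
Ending inventory: 208 @ $8.15 = $1,695.20
Check: goods available $5,102.85 = COGS $3,407.65 + ending $1,695.20

COGS = $3,407.65; ending inventory = $1,695.20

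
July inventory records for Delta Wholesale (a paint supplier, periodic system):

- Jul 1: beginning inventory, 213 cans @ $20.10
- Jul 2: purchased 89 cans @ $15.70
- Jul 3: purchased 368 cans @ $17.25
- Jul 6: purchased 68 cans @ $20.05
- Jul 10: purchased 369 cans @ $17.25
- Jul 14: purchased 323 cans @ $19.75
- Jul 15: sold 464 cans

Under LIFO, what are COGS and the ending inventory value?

Jul 15, 464 sold [LIFO — newest first]: 323 @ $19.75 + 141 @ $17.25 = $8,811.50
Ending inventory: 213 @ $20.10 + 89 @ $15.70 + 368 @ $17.25 + 68 @ $20.05 + 228 @ $17.25 = $17,323.00

COGS = $8,811.50; ending inventory = $17,323.00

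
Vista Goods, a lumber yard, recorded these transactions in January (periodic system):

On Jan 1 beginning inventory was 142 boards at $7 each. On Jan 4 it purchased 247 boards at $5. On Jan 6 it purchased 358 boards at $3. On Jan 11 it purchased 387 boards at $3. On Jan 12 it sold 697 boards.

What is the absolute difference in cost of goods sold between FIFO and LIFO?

FIFO COGS: 142 @ $7 + 247 @ $5 + 308 @ $3 = $3,153
LIFO COGS: 387 @ $3 + 310 @ $3 = $2,091
Difference = |$3,153 − $2,091| = $1,062

$1,062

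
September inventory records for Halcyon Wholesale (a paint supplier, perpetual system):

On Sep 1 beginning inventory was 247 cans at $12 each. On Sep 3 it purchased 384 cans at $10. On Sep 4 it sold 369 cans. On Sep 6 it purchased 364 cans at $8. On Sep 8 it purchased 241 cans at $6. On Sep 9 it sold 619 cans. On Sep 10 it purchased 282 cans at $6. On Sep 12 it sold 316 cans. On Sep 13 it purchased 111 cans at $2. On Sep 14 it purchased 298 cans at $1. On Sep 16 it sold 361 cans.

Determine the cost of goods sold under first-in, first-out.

COGS = $13,112

Sep 4, 369 sold [FIFO — oldest first]: 247 @ $12 + 122 @ $10 = $4,184
Sep 9, 619 sold [FIFO — oldest first]: 262 @ $10 + 357 @ $8 = $5,476
Sep 12, 316 sold [FIFO — oldest first]: 7 @ $8 + 241 @ $6 + 68 @ $6 = $1,910
Sep 16, 361 sold [FIFO — oldest first]: 214 @ $6 + 111 @ $2 + 36 @ $1 = $1,542
Total COGS = $4,184 + $5,476 + $1,910 + $1,542 = $13,112
Ending inventory: 262 @ $1 = $262
Check: goods available $13,374 = COGS $13,112 + ending $262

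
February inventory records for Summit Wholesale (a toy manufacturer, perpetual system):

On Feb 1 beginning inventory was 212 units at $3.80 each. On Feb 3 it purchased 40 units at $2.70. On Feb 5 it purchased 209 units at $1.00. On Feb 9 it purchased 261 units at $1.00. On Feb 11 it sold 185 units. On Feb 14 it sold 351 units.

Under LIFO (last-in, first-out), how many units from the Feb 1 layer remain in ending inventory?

186

Feb 11, 185 sold [LIFO — newest first]: 185 @ $1.00 = $185.00
Feb 14, 351 sold [LIFO — newest first]: 76 @ $1.00 + 209 @ $1.00 + 40 @ $2.70 + 26 @ $3.80 = $491.80
Total COGS = $185.00 + $491.80 = $676.80
Ending inventory: 186 @ $3.80 = $706.80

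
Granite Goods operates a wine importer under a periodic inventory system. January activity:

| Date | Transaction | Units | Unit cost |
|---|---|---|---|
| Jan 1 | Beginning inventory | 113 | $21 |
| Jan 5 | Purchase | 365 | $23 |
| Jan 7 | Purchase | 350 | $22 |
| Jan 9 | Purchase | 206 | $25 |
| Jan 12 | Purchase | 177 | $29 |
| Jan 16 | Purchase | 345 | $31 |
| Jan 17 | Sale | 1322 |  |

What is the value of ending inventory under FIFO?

Jan 17, 1322 sold [FIFO — oldest first]: 113 @ $21 + 365 @ $23 + 350 @ $22 + 206 @ $25 + 177 @ $29 + 111 @ $31 = $32,192
Ending inventory: 234 @ $31 = $7,254

Ending inventory = $7,254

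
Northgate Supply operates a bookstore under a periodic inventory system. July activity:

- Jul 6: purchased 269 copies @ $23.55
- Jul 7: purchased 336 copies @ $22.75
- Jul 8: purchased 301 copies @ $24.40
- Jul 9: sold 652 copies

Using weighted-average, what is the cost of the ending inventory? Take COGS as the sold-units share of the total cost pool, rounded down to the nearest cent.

Jul 9, sell 652: 652/906 × $21,323.35 → $15,345.28
Ending inventory (cost pool remaining) = $5,978.07

Ending inventory = $5,978.07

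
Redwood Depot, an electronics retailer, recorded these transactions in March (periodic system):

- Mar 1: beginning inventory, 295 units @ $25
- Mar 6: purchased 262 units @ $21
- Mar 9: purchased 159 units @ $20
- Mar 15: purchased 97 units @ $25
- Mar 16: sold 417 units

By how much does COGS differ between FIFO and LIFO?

$951

FIFO COGS: 295 @ $25 + 122 @ $21 = $9,937
LIFO COGS: 97 @ $25 + 159 @ $20 + 161 @ $21 = $8,986
Difference = |$9,937 − $8,986| = $951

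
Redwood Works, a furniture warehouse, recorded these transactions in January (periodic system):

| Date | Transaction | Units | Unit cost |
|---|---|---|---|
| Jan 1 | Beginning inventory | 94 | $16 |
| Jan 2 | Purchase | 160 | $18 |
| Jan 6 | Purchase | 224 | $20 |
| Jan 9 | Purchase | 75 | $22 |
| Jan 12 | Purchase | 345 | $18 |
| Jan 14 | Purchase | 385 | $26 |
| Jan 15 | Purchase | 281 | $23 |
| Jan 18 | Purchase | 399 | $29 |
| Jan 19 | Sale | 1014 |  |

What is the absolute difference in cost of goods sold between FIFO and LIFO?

$6,978

FIFO COGS: 94 @ $16 + 160 @ $18 + 224 @ $20 + 75 @ $22 + 345 @ $18 + 116 @ $26 = $19,740
LIFO COGS: 399 @ $29 + 281 @ $23 + 334 @ $26 = $26,718
Difference = |$19,740 − $26,718| = $6,978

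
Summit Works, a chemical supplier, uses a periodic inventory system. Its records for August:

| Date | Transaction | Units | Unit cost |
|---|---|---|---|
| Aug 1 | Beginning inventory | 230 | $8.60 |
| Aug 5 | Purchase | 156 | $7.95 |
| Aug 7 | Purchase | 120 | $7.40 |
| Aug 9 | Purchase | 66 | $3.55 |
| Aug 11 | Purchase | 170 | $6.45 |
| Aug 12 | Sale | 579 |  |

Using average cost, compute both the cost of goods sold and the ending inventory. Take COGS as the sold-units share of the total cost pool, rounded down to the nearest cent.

Aug 12, sell 579: 579/742 × $5,437.00 → $4,242.61
Ending inventory (cost pool remaining) = $1,194.39

COGS = $4,242.61; ending inventory = $1,194.39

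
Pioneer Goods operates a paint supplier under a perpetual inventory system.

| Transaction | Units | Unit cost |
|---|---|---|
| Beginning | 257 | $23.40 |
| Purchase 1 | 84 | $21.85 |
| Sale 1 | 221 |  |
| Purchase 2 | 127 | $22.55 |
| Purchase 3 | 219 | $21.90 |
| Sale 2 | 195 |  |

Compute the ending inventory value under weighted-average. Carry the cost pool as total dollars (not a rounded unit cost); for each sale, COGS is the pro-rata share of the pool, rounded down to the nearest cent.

After Beginning: 257 on hand, pool $6,013.80 (≈ $23.4000 each)
After Purchase 1: 341 on hand, pool $7,849.20 (≈ $23.0182 each)
Sale 1, sell 221: 221/341 × $7,849.20 → $5,087.01
After Purchase 2: 247 on hand, pool $5,626.04 (≈ $22.7775 each)
After Purchase 3: 466 on hand, pool $10,422.14 (≈ $22.3651 each)
Sale 2, sell 195: 195/466 × $10,422.14 → $4,361.19
Total COGS = $5,087.01 + $4,361.19 = $9,448.20
Ending inventory (cost pool remaining) = $6,060.95

Ending inventory = $6,060.95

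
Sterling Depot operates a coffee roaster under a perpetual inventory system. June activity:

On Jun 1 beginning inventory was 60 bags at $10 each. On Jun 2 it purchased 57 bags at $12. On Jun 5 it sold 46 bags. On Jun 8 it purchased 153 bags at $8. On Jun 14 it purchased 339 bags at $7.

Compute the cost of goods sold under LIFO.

Jun 5, 46 sold [LIFO — newest first]: 46 @ $12 = $552
Ending inventory: 60 @ $10 + 11 @ $12 + 153 @ $8 + 339 @ $7 = $4,329

COGS = $552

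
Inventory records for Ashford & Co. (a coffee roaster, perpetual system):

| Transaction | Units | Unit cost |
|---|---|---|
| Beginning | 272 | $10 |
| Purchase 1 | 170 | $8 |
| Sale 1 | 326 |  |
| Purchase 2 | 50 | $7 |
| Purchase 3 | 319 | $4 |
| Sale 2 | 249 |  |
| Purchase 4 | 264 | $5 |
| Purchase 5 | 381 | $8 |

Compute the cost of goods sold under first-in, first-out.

Sale 1 (326) [FIFO — oldest first]: 272 @ $10 + 54 @ $8 = $3,152
Sale 2 (249) [FIFO — oldest first]: 116 @ $8 + 50 @ $7 + 83 @ $4 = $1,610
Total COGS = $3,152 + $1,610 = $4,762
Ending inventory: 236 @ $4 + 264 @ $5 + 381 @ $8 = $5,312

COGS = $4,762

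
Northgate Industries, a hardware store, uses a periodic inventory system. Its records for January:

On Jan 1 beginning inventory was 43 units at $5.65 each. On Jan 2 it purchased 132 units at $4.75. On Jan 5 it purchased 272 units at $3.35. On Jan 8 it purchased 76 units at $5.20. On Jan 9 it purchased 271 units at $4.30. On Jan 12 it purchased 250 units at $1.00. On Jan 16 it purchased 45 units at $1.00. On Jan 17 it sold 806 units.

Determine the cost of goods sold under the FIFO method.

Jan 17, 806 sold [FIFO — oldest first]: 43 @ $5.65 + 132 @ $4.75 + 272 @ $3.35 + 76 @ $5.20 + 271 @ $4.30 + 12 @ $1.00 = $3,353.65
Ending inventory: 238 @ $1.00 + 45 @ $1.00 = $283.00

COGS = $3,353.65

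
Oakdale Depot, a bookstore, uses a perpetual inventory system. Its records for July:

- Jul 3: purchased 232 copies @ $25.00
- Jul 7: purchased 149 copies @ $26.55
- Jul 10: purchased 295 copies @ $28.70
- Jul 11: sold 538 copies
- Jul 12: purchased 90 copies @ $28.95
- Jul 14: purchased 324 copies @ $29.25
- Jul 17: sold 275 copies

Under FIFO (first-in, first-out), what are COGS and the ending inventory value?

Jul 11, 538 sold [FIFO — oldest first]: 232 @ $25.00 + 149 @ $26.55 + 157 @ $28.70 = $14,261.85
Jul 17, 275 sold [FIFO — oldest first]: 138 @ $28.70 + 90 @ $28.95 + 47 @ $29.25 = $7,940.85
Total COGS = $14,261.85 + $7,940.85 = $22,202.70
Ending inventory: 277 @ $29.25 = $8,102.25

COGS = $22,202.70; ending inventory = $8,102.25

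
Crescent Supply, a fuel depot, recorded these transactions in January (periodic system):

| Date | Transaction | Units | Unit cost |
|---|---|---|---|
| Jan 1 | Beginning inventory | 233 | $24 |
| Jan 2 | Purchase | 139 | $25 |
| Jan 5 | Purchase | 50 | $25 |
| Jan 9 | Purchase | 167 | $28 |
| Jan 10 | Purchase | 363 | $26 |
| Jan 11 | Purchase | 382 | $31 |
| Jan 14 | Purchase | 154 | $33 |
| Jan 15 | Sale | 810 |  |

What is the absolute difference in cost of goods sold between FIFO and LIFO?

FIFO COGS: 233 @ $24 + 139 @ $25 + 50 @ $25 + 167 @ $28 + 221 @ $26 = $20,739
LIFO COGS: 154 @ $33 + 382 @ $31 + 274 @ $26 = $24,048
Difference = |$20,739 − $24,048| = $3,309

$3,309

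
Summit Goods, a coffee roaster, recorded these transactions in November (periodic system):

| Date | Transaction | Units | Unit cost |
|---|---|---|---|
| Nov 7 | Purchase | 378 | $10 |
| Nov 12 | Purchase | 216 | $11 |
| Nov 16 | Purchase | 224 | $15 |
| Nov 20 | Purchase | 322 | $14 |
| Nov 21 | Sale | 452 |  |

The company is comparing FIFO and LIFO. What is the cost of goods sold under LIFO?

COGS = $6,458

FIFO COGS: 378 @ $10 + 74 @ $11 = $4,594
LIFO COGS: 322 @ $14 + 130 @ $15 = $6,458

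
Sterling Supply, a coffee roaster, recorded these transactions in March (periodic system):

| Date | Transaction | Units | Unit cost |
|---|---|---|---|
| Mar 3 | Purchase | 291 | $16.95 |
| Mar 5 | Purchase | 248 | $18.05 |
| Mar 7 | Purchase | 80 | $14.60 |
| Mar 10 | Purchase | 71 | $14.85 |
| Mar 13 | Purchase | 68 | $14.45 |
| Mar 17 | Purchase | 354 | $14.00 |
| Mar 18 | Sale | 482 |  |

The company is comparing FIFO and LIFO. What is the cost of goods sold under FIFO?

COGS = $8,380.00

FIFO COGS: 291 @ $16.95 + 191 @ $18.05 = $8,380.00
LIFO COGS: 354 @ $14.00 + 68 @ $14.45 + 60 @ $14.85 = $6,829.60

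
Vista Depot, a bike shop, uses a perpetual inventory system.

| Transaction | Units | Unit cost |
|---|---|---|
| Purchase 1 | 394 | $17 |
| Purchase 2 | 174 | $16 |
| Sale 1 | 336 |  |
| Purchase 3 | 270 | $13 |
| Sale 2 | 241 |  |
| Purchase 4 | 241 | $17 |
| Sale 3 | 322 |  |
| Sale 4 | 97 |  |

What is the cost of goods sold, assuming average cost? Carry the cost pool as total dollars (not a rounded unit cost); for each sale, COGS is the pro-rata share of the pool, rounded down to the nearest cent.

COGS = $15,776.94

After Purchase 1: 394 on hand, pool $6,698.00 (≈ $17.0000 each)
After Purchase 2: 568 on hand, pool $9,482.00 (≈ $16.6937 each)
Sale 1, sell 336: 336/568 × $9,482.00 → $5,609.07
After Purchase 3: 502 on hand, pool $7,382.93 (≈ $14.7070 each)
Sale 2, sell 241: 241/502 × $7,382.93 → $3,544.39
After Purchase 4: 502 on hand, pool $7,935.54 (≈ $15.8078 each)
Sale 3, sell 322: 322/502 × $7,935.54 → $5,090.12
Sale 4, sell 97: 97/180 × $2,845.42 → $1,533.36
Total COGS = $5,609.07 + $3,544.39 + $5,090.12 + $1,533.36 = $15,776.94
Ending inventory (cost pool remaining) = $1,312.06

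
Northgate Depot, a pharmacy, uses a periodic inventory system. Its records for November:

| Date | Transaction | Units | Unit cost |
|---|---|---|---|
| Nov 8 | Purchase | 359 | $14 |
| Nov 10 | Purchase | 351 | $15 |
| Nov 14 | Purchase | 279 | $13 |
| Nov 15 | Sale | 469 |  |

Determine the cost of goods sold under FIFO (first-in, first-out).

COGS = $6,676

Nov 15, 469 sold [FIFO — oldest first]: 359 @ $14 + 110 @ $15 = $6,676
Ending inventory: 241 @ $15 + 279 @ $13 = $7,242
Check: goods available $13,918 = COGS $6,676 + ending $7,242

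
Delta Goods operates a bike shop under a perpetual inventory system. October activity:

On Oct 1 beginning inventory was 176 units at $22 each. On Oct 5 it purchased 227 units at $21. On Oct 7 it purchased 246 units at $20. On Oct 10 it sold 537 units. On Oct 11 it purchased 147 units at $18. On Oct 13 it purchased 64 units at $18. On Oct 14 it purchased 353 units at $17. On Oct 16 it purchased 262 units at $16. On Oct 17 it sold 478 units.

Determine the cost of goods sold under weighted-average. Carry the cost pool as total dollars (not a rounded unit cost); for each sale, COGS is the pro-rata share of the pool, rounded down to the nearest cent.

After Oct 1: 176 on hand, pool $3,872.00 (≈ $22.0000 each)
After Oct 5: 403 on hand, pool $8,639.00 (≈ $21.4367 each)
After Oct 7: 649 on hand, pool $13,559.00 (≈ $20.8921 each)
Oct 10, sell 537: 537/649 × $13,559.00 → $11,219.08
After Oct 11: 259 on hand, pool $4,985.92 (≈ $19.2507 each)
After Oct 13: 323 on hand, pool $6,137.92 (≈ $19.0028 each)
After Oct 14: 676 on hand, pool $12,138.92 (≈ $17.9570 each)
After Oct 16: 938 on hand, pool $16,330.92 (≈ $17.4104 each)
Oct 17, sell 478: 478/938 × $16,330.92 → $8,322.15
Total COGS = $11,219.08 + $8,322.15 = $19,541.23
Ending inventory (cost pool remaining) = $8,008.77
Check: goods available $27,550.00 = COGS $19,541.23 + ending $8,008.77

COGS = $19,541.23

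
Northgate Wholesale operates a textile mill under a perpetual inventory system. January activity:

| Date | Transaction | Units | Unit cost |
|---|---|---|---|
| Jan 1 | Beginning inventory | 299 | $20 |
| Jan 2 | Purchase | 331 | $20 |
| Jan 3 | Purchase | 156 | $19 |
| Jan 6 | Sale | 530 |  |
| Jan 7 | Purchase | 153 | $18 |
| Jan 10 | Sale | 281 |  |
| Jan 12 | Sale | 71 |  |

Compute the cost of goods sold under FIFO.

Jan 6, 530 sold [FIFO — oldest first]: 299 @ $20 + 231 @ $20 = $10,600
Jan 10, 281 sold [FIFO — oldest first]: 100 @ $20 + 156 @ $19 + 25 @ $18 = $5,414
Jan 12, 71 sold [FIFO — oldest first]: 71 @ $18 = $1,278
Total COGS = $10,600 + $5,414 + $1,278 = $17,292
Ending inventory: 57 @ $18 = $1,026

COGS = $17,292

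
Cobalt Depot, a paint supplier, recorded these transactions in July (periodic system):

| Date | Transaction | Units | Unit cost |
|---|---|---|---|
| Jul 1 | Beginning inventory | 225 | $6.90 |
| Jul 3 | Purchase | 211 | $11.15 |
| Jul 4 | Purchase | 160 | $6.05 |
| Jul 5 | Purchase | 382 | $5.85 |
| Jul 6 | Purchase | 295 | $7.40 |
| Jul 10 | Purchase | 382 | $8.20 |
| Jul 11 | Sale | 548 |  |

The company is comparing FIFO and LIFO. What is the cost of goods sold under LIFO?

COGS = $4,360.80

FIFO COGS: 225 @ $6.90 + 211 @ $11.15 + 112 @ $6.05 = $4,582.75
LIFO COGS: 382 @ $8.20 + 166 @ $7.40 = $4,360.80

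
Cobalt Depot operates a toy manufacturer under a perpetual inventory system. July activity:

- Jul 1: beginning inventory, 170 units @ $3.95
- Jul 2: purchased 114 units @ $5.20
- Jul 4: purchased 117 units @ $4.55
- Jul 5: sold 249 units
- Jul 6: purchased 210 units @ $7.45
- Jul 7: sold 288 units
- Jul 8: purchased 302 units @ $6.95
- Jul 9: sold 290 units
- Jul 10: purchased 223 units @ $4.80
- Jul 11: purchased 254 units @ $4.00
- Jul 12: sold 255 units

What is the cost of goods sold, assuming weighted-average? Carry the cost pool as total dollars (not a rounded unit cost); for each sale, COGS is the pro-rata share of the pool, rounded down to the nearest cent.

After Jul 1: 170 on hand, pool $671.50 (≈ $3.9500 each)
After Jul 2: 284 on hand, pool $1,264.30 (≈ $4.4518 each)
After Jul 4: 401 on hand, pool $1,796.65 (≈ $4.4804 each)
Jul 5, sell 249: 249/401 × $1,796.65 → $1,115.62
After Jul 6: 362 on hand, pool $2,245.53 (≈ $6.2031 each)
Jul 7, sell 288: 288/362 × $2,245.53 → $1,786.49
After Jul 8: 376 on hand, pool $2,557.94 (≈ $6.8030 each)
Jul 9, sell 290: 290/376 × $2,557.94 → $1,972.87
After Jul 10: 309 on hand, pool $1,655.47 (≈ $5.3575 each)
After Jul 11: 563 on hand, pool $2,671.47 (≈ $4.7451 each)
Jul 12, sell 255: 255/563 × $2,671.47 → $1,209.99
Total COGS = $1,115.62 + $1,786.49 + $1,972.87 + $1,209.99 = $6,084.97
Ending inventory (cost pool remaining) = $1,461.48
Check: goods available $7,546.45 = COGS $6,084.97 + ending $1,461.48

COGS = $6,084.97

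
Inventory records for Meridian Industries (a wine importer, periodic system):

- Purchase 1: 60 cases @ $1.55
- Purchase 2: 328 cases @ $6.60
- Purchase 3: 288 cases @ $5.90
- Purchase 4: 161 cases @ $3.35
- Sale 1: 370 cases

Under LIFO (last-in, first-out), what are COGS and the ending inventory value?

COGS = $1,772.45; ending inventory = $2,723.90

Sale 1 (370) [LIFO — newest first]: 161 @ $3.35 + 209 @ $5.90 = $1,772.45
Ending inventory: 60 @ $1.55 + 328 @ $6.60 + 79 @ $5.90 = $2,723.90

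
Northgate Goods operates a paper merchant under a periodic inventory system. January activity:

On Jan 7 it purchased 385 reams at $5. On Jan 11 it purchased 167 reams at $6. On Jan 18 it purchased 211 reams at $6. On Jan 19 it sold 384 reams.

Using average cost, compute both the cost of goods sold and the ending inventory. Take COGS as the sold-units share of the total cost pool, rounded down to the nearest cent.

Jan 19, sell 384: 384/763 × $4,193.00 → $2,110.23
Ending inventory (cost pool remaining) = $2,082.77
Check: goods available $4,193.00 = COGS $2,110.23 + ending $2,082.77

COGS = $2,110.23; ending inventory = $2,082.77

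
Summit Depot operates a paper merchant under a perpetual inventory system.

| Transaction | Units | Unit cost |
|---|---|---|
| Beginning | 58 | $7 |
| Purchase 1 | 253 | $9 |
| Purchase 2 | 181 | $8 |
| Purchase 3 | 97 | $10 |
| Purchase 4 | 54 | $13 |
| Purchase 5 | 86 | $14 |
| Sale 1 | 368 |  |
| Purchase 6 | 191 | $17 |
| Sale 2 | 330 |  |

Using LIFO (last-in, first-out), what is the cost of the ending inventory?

Sale 1 (368) [LIFO — newest first]: 86 @ $14 + 54 @ $13 + 97 @ $10 + 131 @ $8 = $3,924
Sale 2 (330) [LIFO — newest first]: 191 @ $17 + 50 @ $8 + 89 @ $9 = $4,448
Total COGS = $3,924 + $4,448 = $8,372
Ending inventory: 58 @ $7 + 164 @ $9 = $1,882

Ending inventory = $1,882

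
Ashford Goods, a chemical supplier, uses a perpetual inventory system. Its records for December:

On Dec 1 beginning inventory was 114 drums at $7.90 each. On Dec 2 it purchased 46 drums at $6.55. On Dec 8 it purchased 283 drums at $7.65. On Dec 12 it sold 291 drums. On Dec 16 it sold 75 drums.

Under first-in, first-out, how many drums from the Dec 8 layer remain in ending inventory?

77

Dec 12, 291 sold [FIFO — oldest first]: 114 @ $7.90 + 46 @ $6.55 + 131 @ $7.65 = $2,204.05
Dec 16, 75 sold [FIFO — oldest first]: 75 @ $7.65 = $573.75
Total COGS = $2,204.05 + $573.75 = $2,777.80
Ending inventory: 77 @ $7.65 = $589.05
Check: goods available $3,366.85 = COGS $2,777.80 + ending $589.05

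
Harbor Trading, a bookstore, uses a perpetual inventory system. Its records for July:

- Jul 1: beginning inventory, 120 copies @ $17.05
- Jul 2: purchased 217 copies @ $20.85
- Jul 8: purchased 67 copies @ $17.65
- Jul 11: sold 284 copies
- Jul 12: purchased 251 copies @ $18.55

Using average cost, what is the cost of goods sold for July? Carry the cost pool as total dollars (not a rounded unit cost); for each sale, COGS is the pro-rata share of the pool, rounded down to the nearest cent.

After Jul 1: 120 on hand, pool $2,046.00 (≈ $17.0500 each)
After Jul 2: 337 on hand, pool $6,570.45 (≈ $19.4969 each)
After Jul 8: 404 on hand, pool $7,753.00 (≈ $19.1906 each)
Jul 11, sell 284: 284/404 × $7,753.00 → $5,450.12
After Jul 12: 371 on hand, pool $6,958.93 (≈ $18.7572 each)
Ending inventory (cost pool remaining) = $6,958.93

COGS = $5,450.12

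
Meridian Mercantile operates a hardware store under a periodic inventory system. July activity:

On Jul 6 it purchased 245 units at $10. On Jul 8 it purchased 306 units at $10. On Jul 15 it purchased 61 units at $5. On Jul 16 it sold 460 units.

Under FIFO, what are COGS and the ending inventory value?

COGS = $4,600; ending inventory = $1,215

Jul 16, 460 sold [FIFO — oldest first]: 245 @ $10 + 215 @ $10 = $4,600
Ending inventory: 91 @ $10 + 61 @ $5 = $1,215
Check: goods available $5,815 = COGS $4,600 + ending $1,215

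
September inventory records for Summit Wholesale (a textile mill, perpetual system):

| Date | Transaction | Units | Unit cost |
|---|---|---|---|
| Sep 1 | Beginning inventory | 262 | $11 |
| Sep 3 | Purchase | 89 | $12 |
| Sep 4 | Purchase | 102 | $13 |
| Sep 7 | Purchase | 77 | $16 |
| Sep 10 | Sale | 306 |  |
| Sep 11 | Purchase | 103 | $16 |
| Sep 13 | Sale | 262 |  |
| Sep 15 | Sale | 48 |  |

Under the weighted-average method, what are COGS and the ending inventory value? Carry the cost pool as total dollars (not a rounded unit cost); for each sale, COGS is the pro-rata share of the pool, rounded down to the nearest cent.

COGS = $7,927.32; ending inventory = $228.68

After Sep 1: 262 on hand, pool $2,882.00 (≈ $11.0000 each)
After Sep 3: 351 on hand, pool $3,950.00 (≈ $11.2536 each)
After Sep 4: 453 on hand, pool $5,276.00 (≈ $11.6468 each)
After Sep 7: 530 on hand, pool $6,508.00 (≈ $12.2792 each)
Sep 10, sell 306: 306/530 × $6,508.00 → $3,757.44
After Sep 11: 327 on hand, pool $4,398.56 (≈ $13.4513 each)
Sep 13, sell 262: 262/327 × $4,398.56 → $3,524.22
Sep 15, sell 48: 48/65 × $874.34 → $645.66
Total COGS = $3,757.44 + $3,524.22 + $645.66 = $7,927.32
Ending inventory (cost pool remaining) = $228.68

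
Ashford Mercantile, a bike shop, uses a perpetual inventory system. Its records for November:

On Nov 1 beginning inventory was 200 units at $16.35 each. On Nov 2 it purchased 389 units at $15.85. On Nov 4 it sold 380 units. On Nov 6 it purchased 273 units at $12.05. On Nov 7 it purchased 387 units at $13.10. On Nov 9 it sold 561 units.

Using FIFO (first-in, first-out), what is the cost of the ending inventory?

Ending inventory = $4,034.80

Nov 4, 380 sold [FIFO — oldest first]: 200 @ $16.35 + 180 @ $15.85 = $6,123.00
Nov 9, 561 sold [FIFO — oldest first]: 209 @ $15.85 + 273 @ $12.05 + 79 @ $13.10 = $7,637.20
Total COGS = $6,123.00 + $7,637.20 = $13,760.20
Ending inventory: 308 @ $13.10 = $4,034.80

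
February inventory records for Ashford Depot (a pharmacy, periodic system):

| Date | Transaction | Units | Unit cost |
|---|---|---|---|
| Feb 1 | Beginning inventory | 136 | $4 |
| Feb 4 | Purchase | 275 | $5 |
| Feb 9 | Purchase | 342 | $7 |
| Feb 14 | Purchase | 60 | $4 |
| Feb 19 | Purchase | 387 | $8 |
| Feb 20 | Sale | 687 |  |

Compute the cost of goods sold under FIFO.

COGS = $3,851

Feb 20, 687 sold [FIFO — oldest first]: 136 @ $4 + 275 @ $5 + 276 @ $7 = $3,851
Ending inventory: 66 @ $7 + 60 @ $4 + 387 @ $8 = $3,798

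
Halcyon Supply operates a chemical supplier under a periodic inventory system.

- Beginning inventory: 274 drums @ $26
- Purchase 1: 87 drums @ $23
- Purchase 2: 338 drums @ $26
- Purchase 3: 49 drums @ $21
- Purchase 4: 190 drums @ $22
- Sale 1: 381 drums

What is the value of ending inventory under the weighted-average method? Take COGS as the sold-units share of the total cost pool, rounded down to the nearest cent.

Ending inventory = $13,730.23

Sale 1, sell 381: 381/938 × $23,122.00 → $9,391.77
Ending inventory (cost pool remaining) = $13,730.23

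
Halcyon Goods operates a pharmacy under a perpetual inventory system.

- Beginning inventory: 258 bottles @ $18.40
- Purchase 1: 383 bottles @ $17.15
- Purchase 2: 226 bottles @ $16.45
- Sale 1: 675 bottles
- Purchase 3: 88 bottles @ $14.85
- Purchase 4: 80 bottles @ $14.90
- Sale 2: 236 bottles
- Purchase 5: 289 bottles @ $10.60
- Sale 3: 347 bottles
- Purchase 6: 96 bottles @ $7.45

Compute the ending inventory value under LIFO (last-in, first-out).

Ending inventory = $1,929.60

Sale 1 (675) [LIFO — newest first]: 226 @ $16.45 + 383 @ $17.15 + 66 @ $18.40 = $11,500.55
Sale 2 (236) [LIFO — newest first]: 80 @ $14.90 + 88 @ $14.85 + 68 @ $18.40 = $3,750.00
Sale 3 (347) [LIFO — newest first]: 289 @ $10.60 + 58 @ $18.40 = $4,130.60
Total COGS = $11,500.55 + $3,750.00 + $4,130.60 = $19,381.15
Ending inventory: 66 @ $18.40 + 96 @ $7.45 = $1,929.60
Check: goods available $21,310.75 = COGS $19,381.15 + ending $1,929.60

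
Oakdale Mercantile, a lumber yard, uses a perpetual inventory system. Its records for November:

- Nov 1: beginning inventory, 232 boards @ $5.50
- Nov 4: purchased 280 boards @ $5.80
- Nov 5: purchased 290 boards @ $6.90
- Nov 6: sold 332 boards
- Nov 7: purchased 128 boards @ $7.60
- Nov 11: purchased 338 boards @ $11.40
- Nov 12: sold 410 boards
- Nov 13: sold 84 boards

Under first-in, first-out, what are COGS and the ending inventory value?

COGS = $5,083.40; ending inventory = $4,643.60

Nov 6, 332 sold [FIFO — oldest first]: 232 @ $5.50 + 100 @ $5.80 = $1,856.00
Nov 12, 410 sold [FIFO — oldest first]: 180 @ $5.80 + 230 @ $6.90 = $2,631.00
Nov 13, 84 sold [FIFO — oldest first]: 60 @ $6.90 + 24 @ $7.60 = $596.40
Total COGS = $1,856.00 + $2,631.00 + $596.40 = $5,083.40
Ending inventory: 104 @ $7.60 + 338 @ $11.40 = $4,643.60
Check: goods available $9,727.00 = COGS $5,083.40 + ending $4,643.60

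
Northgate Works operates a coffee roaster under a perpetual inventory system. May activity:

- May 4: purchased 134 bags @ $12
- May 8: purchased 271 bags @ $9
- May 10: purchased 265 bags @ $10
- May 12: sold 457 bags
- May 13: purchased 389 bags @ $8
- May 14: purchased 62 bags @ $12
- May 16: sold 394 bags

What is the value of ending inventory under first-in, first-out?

Ending inventory = $2,408

May 12, 457 sold [FIFO — oldest first]: 134 @ $12 + 271 @ $9 + 52 @ $10 = $4,567
May 16, 394 sold [FIFO — oldest first]: 213 @ $10 + 181 @ $8 = $3,578
Total COGS = $4,567 + $3,578 = $8,145
Ending inventory: 208 @ $8 + 62 @ $12 = $2,408
Check: goods available $10,553 = COGS $8,145 + ending $2,408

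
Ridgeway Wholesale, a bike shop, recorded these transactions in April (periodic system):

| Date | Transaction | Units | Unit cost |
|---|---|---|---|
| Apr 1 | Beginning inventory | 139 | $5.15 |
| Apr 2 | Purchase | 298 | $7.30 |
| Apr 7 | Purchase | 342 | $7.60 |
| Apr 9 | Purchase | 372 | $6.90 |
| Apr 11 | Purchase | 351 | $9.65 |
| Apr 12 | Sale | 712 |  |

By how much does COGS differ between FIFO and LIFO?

FIFO COGS: 139 @ $5.15 + 298 @ $7.30 + 275 @ $7.60 = $4,981.25
LIFO COGS: 351 @ $9.65 + 361 @ $6.90 = $5,878.05
Difference = |$4,981.25 − $5,878.05| = $896.80

$896.80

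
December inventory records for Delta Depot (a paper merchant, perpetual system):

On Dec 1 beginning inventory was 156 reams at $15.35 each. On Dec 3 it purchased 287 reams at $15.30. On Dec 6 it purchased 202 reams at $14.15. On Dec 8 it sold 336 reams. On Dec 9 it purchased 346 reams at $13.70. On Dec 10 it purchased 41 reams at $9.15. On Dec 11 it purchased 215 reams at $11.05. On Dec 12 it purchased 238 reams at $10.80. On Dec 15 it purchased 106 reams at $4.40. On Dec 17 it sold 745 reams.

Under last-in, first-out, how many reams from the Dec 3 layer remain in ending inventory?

Dec 8, 336 sold [LIFO — newest first]: 202 @ $14.15 + 134 @ $15.30 = $4,908.50
Dec 17, 745 sold [LIFO — newest first]: 106 @ $4.40 + 238 @ $10.80 + 215 @ $11.05 + 41 @ $9.15 + 145 @ $13.70 = $7,774.20
Total COGS = $4,908.50 + $7,774.20 = $12,682.70
Ending inventory: 156 @ $15.35 + 153 @ $15.30 + 201 @ $13.70 = $7,489.20

153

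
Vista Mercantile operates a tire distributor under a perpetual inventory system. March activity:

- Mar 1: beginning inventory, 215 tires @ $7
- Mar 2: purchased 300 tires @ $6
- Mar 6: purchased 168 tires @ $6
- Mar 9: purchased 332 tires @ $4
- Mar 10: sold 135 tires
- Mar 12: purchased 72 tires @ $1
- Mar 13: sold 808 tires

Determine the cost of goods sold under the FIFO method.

Mar 10, 135 sold [FIFO — oldest first]: 135 @ $7 = $945
Mar 13, 808 sold [FIFO — oldest first]: 80 @ $7 + 300 @ $6 + 168 @ $6 + 260 @ $4 = $4,408
Total COGS = $945 + $4,408 = $5,353
Ending inventory: 72 @ $4 + 72 @ $1 = $360

COGS = $5,353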